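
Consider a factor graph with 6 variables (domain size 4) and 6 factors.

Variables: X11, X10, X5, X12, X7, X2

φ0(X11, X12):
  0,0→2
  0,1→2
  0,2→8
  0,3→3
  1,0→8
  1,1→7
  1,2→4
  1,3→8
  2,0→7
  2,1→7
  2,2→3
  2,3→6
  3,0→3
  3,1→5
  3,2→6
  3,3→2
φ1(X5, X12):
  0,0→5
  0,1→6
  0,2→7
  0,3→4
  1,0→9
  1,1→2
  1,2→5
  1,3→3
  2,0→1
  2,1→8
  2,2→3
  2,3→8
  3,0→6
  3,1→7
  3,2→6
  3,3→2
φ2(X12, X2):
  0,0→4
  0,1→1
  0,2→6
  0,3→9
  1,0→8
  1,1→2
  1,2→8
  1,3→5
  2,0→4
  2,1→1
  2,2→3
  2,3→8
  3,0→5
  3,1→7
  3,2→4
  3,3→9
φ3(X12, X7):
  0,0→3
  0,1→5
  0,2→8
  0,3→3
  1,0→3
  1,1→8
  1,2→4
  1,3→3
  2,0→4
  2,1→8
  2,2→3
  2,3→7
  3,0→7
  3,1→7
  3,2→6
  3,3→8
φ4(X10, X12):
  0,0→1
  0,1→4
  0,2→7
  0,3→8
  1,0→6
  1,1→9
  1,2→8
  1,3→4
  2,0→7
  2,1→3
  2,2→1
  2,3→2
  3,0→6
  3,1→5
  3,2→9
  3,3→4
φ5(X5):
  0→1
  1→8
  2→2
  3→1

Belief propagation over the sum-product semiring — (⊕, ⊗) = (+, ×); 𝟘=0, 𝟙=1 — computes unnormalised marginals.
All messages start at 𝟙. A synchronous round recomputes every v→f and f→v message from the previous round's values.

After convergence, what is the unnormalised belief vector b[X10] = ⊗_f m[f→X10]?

b[X10] = [10158216, 13333294, 7355418, 12204502]

init: all messages = 𝟙 over 4 values
r1 m[φ0→X11] = [15, 27, 23, 16]
r1 m[φ0→X12] = [20, 21, 21, 19]
r1 m[φ1→X5] = [22, 19, 20, 21]
r1 m[φ1→X12] = [21, 23, 21, 17]
r1 m[φ2→X12] = [20, 23, 16, 25]
r1 m[φ2→X2] = [21, 11, 21, 31]
r1 m[φ3→X12] = [19, 18, 22, 28]
r1 m[φ3→X7] = [17, 28, 21, 21]
r1 m[φ4→X10] = [20, 27, 13, 24]
r1 m[φ4→X12] = [20, 21, 25, 18]
r1 m[φ5→X5] = [1, 8, 2, 1]
r1 m[X11→φ0] = [1, 1, 1, 1]
r1 m[X10→φ4] = [1, 1, 1, 1]
r1 m[X5→φ1] = [1, 1, 1, 1]
r1 m[X5→φ5] = [1, 1, 1, 1]
r1 m[X12→φ0] = [1, 1, 1, 1]
r1 m[X12→φ1] = [1, 1, 1, 1]
r1 m[X12→φ2] = [1, 1, 1, 1]
r1 m[X12→φ3] = [1, 1, 1, 1]
r1 m[X12→φ4] = [1, 1, 1, 1]
r1 m[X7→φ3] = [1, 1, 1, 1]
r1 m[X2→φ2] = [1, 1, 1, 1]
r2 m[φ0→X11] = [15, 27, 23, 16]
r2 m[φ0→X12] = [20, 21, 21, 19]
r2 m[φ1→X5] = [22, 19, 20, 21]
r2 m[φ1→X12] = [21, 23, 21, 17]
r2 m[φ2→X12] = [20, 23, 16, 25]
r2 m[φ2→X2] = [21, 11, 21, 31]
r2 m[φ3→X12] = [19, 18, 22, 28]
r2 m[φ3→X7] = [17, 28, 21, 21]
r2 m[φ4→X10] = [20, 27, 13, 24]
r2 m[φ4→X12] = [20, 21, 25, 18]
r2 m[φ5→X5] = [1, 8, 2, 1]
r2 m[X11→φ0] = [1, 1, 1, 1]
r2 m[X10→φ4] = [1, 1, 1, 1]
r2 m[X5→φ1] = [1, 8, 2, 1]
r2 m[X5→φ5] = [22, 19, 20, 21]
r2 m[X12→φ0] = [159600, 199962, 184800, 214200]
r2 m[X12→φ1] = [152000, 182574, 184800, 239400]
r2 m[X12→φ2] = [159600, 182574, 242550, 162792]
r2 m[X12→φ3] = [168000, 233289, 176400, 145350]
r2 m[X12→φ4] = [159600, 199962, 155232, 226100]
r2 m[X7→φ3] = [1, 1, 1, 1]
r2 m[X2→φ2] = [1, 1, 1, 1]
r3 m[φ0→X11] = [2840124, 5129334, 4356534, 3015810]
r3 m[φ0→X12] = [20, 21, 21, 19]
r3 m[φ1→X5] = [4106644, 3375348, 4082192, 3777618]
r3 m[φ1→X12] = [85, 45, 59, 46]
r3 m[φ2→X12] = [20, 23, 16, 25]
r3 m[φ2→X2] = [3883152, 1906842, 3797010, 5754798]
r3 m[φ3→X12] = [19, 18, 22, 28]
r3 m[φ3→X7] = [2926917, 5134962, 3678456, 3601467]
r3 m[φ4→X10] = [3854872, 4903514, 2324518, 4258898]
r3 m[φ4→X12] = [20, 21, 25, 18]
r3 m[φ5→X5] = [1, 8, 2, 1]
r3 m[X11→φ0] = [1, 1, 1, 1]
r3 m[X10→φ4] = [1, 1, 1, 1]
r3 m[X5→φ1] = [1, 8, 2, 1]
r3 m[X5→φ5] = [22, 19, 20, 21]
r3 m[X12→φ0] = [159600, 199962, 184800, 214200]
r3 m[X12→φ1] = [152000, 182574, 184800, 239400]
r3 m[X12→φ2] = [159600, 182574, 242550, 162792]
r3 m[X12→φ3] = [168000, 233289, 176400, 145350]
r3 m[X12→φ4] = [159600, 199962, 155232, 226100]
r3 m[X7→φ3] = [1, 1, 1, 1]
r3 m[X2→φ2] = [1, 1, 1, 1]
r4 m[φ0→X11] = [2840124, 5129334, 4356534, 3015810]
r4 m[φ0→X12] = [20, 21, 21, 19]
r4 m[φ1→X5] = [4106644, 3375348, 4082192, 3777618]
r4 m[φ1→X12] = [85, 45, 59, 46]
r4 m[φ2→X12] = [20, 23, 16, 25]
r4 m[φ2→X2] = [3883152, 1906842, 3797010, 5754798]
r4 m[φ3→X12] = [19, 18, 22, 28]
r4 m[φ3→X7] = [2926917, 5134962, 3678456, 3601467]
r4 m[φ4→X10] = [3854872, 4903514, 2324518, 4258898]
r4 m[φ4→X12] = [20, 21, 25, 18]
r4 m[φ5→X5] = [1, 8, 2, 1]
r4 m[X11→φ0] = [1, 1, 1, 1]
r4 m[X10→φ4] = [1, 1, 1, 1]
r4 m[X5→φ1] = [1, 8, 2, 1]
r4 m[X5→φ5] = [4106644, 3375348, 4082192, 3777618]
r4 m[X12→φ0] = [646000, 391230, 519200, 579600]
r4 m[X12→φ1] = [152000, 182574, 184800, 239400]
r4 m[X12→φ2] = [646000, 357210, 681450, 440496]
r4 m[X12→φ3] = [680000, 456435, 495600, 393300]
r4 m[X12→φ4] = [646000, 391230, 436128, 611800]
r4 m[X7→φ3] = [1, 1, 1, 1]
r4 m[X2→φ2] = [1, 1, 1, 1]
r5 m[φ0→X11] = [7966860, 14620210, 12295810, 8168550]
r5 m[φ0→X12] = [20, 21, 21, 19]
r5 m[φ1→X5] = [4106644, 3375348, 4082192, 3777618]
r5 m[φ1→X12] = [85, 45, 59, 46]
r5 m[φ2→X12] = [20, 23, 16, 25]
r5 m[φ2→X2] = [10369960, 5125342, 10540014, 17016114]
r5 m[φ3→X12] = [19, 18, 22, 28]
r5 m[φ3→X7] = [8144805, 13769380, 11112340, 10024905]
r5 m[φ4→X10] = [10158216, 13333294, 7355418, 12204502]
r5 m[φ4→X12] = [20, 21, 25, 18]
r5 m[φ5→X5] = [1, 8, 2, 1]
r5 m[X11→φ0] = [1, 1, 1, 1]
r5 m[X10→φ4] = [1, 1, 1, 1]
r5 m[X5→φ1] = [1, 8, 2, 1]
r5 m[X5→φ5] = [4106644, 3375348, 4082192, 3777618]
r5 m[X12→φ0] = [646000, 391230, 519200, 579600]
r5 m[X12→φ1] = [152000, 182574, 184800, 239400]
r5 m[X12→φ2] = [646000, 357210, 681450, 440496]
r5 m[X12→φ3] = [680000, 456435, 495600, 393300]
r5 m[X12→φ4] = [646000, 391230, 436128, 611800]
r5 m[X7→φ3] = [1, 1, 1, 1]
r5 m[X2→φ2] = [1, 1, 1, 1]
r6 m[φ0→X11] = [7966860, 14620210, 12295810, 8168550]
r6 m[φ0→X12] = [20, 21, 21, 19]
r6 m[φ1→X5] = [4106644, 3375348, 4082192, 3777618]
r6 m[φ1→X12] = [85, 45, 59, 46]
r6 m[φ2→X12] = [20, 23, 16, 25]
r6 m[φ2→X2] = [10369960, 5125342, 10540014, 17016114]
r6 m[φ3→X12] = [19, 18, 22, 28]
r6 m[φ3→X7] = [8144805, 13769380, 11112340, 10024905]
r6 m[φ4→X10] = [10158216, 13333294, 7355418, 12204502]
r6 m[φ4→X12] = [20, 21, 25, 18]
r6 m[φ5→X5] = [1, 8, 2, 1]
r6 m[X11→φ0] = [1, 1, 1, 1]
r6 m[X10→φ4] = [1, 1, 1, 1]
r6 m[X5→φ1] = [1, 8, 2, 1]
r6 m[X5→φ5] = [4106644, 3375348, 4082192, 3777618]
r6 m[X12→φ0] = [646000, 391230, 519200, 579600]
r6 m[X12→φ1] = [152000, 182574, 184800, 239400]
r6 m[X12→φ2] = [646000, 357210, 681450, 440496]
r6 m[X12→φ3] = [680000, 456435, 495600, 393300]
r6 m[X12→φ4] = [646000, 391230, 436128, 611800]
r6 m[X7→φ3] = [1, 1, 1, 1]
r6 m[X2→φ2] = [1, 1, 1, 1]
fixed point reached at round 6
b[X10] = ⊗ incoming = [10158216, 13333294, 7355418, 12204502]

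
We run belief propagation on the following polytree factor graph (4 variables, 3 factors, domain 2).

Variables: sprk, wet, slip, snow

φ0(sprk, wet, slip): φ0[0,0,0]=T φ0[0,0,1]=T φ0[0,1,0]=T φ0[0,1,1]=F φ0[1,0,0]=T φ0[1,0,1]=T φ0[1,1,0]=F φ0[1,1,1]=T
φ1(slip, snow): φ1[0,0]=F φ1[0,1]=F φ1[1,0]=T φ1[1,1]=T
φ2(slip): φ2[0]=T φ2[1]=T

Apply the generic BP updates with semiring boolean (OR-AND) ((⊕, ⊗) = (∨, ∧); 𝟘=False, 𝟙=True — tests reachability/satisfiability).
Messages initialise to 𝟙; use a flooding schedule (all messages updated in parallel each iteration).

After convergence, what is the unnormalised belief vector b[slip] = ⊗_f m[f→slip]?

b[slip] = [F, T]

init: all messages = 𝟙 over 2 values
r1 m[φ0→sprk] = [T, T]
r1 m[φ0→wet] = [T, T]
r1 m[φ0→slip] = [T, T]
r1 m[φ1→slip] = [F, T]
r1 m[φ1→snow] = [T, T]
r1 m[φ2→slip] = [T, T]
r1 m[sprk→φ0] = [T, T]
r1 m[wet→φ0] = [T, T]
r1 m[slip→φ0] = [T, T]
r1 m[slip→φ1] = [T, T]
r1 m[slip→φ2] = [T, T]
r1 m[snow→φ1] = [T, T]
r2 m[φ0→sprk] = [T, T]
r2 m[φ0→wet] = [T, T]
r2 m[φ0→slip] = [T, T]
r2 m[φ1→slip] = [F, T]
r2 m[φ1→snow] = [T, T]
r2 m[φ2→slip] = [T, T]
r2 m[sprk→φ0] = [T, T]
r2 m[wet→φ0] = [T, T]
r2 m[slip→φ0] = [F, T]
r2 m[slip→φ1] = [T, T]
r2 m[slip→φ2] = [F, T]
r2 m[snow→φ1] = [T, T]
r3 m[φ0→sprk] = [T, T]
r3 m[φ0→wet] = [T, T]
r3 m[φ0→slip] = [T, T]
r3 m[φ1→slip] = [F, T]
r3 m[φ1→snow] = [T, T]
r3 m[φ2→slip] = [T, T]
r3 m[sprk→φ0] = [T, T]
r3 m[wet→φ0] = [T, T]
r3 m[slip→φ0] = [F, T]
r3 m[slip→φ1] = [T, T]
r3 m[slip→φ2] = [F, T]
r3 m[snow→φ1] = [T, T]
fixed point reached at round 3
b[slip] = ⊗ incoming = [F, T]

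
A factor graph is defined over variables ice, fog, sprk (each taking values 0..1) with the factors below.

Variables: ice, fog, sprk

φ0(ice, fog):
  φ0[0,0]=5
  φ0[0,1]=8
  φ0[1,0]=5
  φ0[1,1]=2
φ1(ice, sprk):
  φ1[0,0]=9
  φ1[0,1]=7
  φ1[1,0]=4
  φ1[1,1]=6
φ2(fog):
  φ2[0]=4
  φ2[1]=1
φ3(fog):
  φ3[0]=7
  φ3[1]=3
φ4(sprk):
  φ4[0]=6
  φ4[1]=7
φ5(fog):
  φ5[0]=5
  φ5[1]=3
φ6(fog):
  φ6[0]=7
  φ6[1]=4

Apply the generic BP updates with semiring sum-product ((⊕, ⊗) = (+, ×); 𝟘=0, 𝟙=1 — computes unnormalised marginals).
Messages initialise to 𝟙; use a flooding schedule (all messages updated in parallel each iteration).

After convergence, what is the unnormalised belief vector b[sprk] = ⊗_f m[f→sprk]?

b[sprk] = [399480, 463036]

init: all messages = 𝟙 over 2 values
r1 m[φ0→ice] = [13, 7]
r1 m[φ0→fog] = [10, 10]
r1 m[φ1→ice] = [16, 10]
r1 m[φ1→sprk] = [13, 13]
r1 m[φ2→fog] = [4, 1]
r1 m[φ3→fog] = [7, 3]
r1 m[φ4→sprk] = [6, 7]
r1 m[φ5→fog] = [5, 3]
r1 m[φ6→fog] = [7, 4]
r1 m[ice→φ0] = [1, 1]
r1 m[ice→φ1] = [1, 1]
r1 m[fog→φ0] = [1, 1]
r1 m[fog→φ2] = [1, 1]
r1 m[fog→φ3] = [1, 1]
r1 m[fog→φ5] = [1, 1]
r1 m[fog→φ6] = [1, 1]
r1 m[sprk→φ1] = [1, 1]
r1 m[sprk→φ4] = [1, 1]
r2 m[φ0→ice] = [13, 7]
r2 m[φ0→fog] = [10, 10]
r2 m[φ1→ice] = [16, 10]
r2 m[φ1→sprk] = [13, 13]
r2 m[φ2→fog] = [4, 1]
r2 m[φ3→fog] = [7, 3]
r2 m[φ4→sprk] = [6, 7]
r2 m[φ5→fog] = [5, 3]
r2 m[φ6→fog] = [7, 4]
r2 m[ice→φ0] = [16, 10]
r2 m[ice→φ1] = [13, 7]
r2 m[fog→φ0] = [980, 36]
r2 m[fog→φ2] = [2450, 360]
r2 m[fog→φ3] = [1400, 120]
r2 m[fog→φ5] = [1960, 120]
r2 m[fog→φ6] = [1400, 90]
r2 m[sprk→φ1] = [6, 7]
r2 m[sprk→φ4] = [13, 13]
r3 m[φ0→ice] = [5188, 4972]
r3 m[φ0→fog] = [130, 148]
r3 m[φ1→ice] = [103, 66]
r3 m[φ1→sprk] = [145, 133]
r3 m[φ2→fog] = [4, 1]
r3 m[φ3→fog] = [7, 3]
r3 m[φ4→sprk] = [6, 7]
r3 m[φ5→fog] = [5, 3]
r3 m[φ6→fog] = [7, 4]
r3 m[ice→φ0] = [16, 10]
r3 m[ice→φ1] = [13, 7]
r3 m[fog→φ0] = [980, 36]
r3 m[fog→φ2] = [2450, 360]
r3 m[fog→φ3] = [1400, 120]
r3 m[fog→φ5] = [1960, 120]
r3 m[fog→φ6] = [1400, 90]
r3 m[sprk→φ1] = [6, 7]
r3 m[sprk→φ4] = [13, 13]
r4 m[φ0→ice] = [5188, 4972]
r4 m[φ0→fog] = [130, 148]
r4 m[φ1→ice] = [103, 66]
r4 m[φ1→sprk] = [145, 133]
r4 m[φ2→fog] = [4, 1]
r4 m[φ3→fog] = [7, 3]
r4 m[φ4→sprk] = [6, 7]
r4 m[φ5→fog] = [5, 3]
r4 m[φ6→fog] = [7, 4]
r4 m[ice→φ0] = [103, 66]
r4 m[ice→φ1] = [5188, 4972]
r4 m[fog→φ0] = [980, 36]
r4 m[fog→φ2] = [31850, 5328]
r4 m[fog→φ3] = [18200, 1776]
r4 m[fog→φ5] = [25480, 1776]
r4 m[fog→φ6] = [18200, 1332]
r4 m[sprk→φ1] = [6, 7]
r4 m[sprk→φ4] = [145, 133]
r5 m[φ0→ice] = [5188, 4972]
r5 m[φ0→fog] = [845, 956]
r5 m[φ1→ice] = [103, 66]
r5 m[φ1→sprk] = [66580, 66148]
r5 m[φ2→fog] = [4, 1]
r5 m[φ3→fog] = [7, 3]
r5 m[φ4→sprk] = [6, 7]
r5 m[φ5→fog] = [5, 3]
r5 m[φ6→fog] = [7, 4]
r5 m[ice→φ0] = [103, 66]
r5 m[ice→φ1] = [5188, 4972]
r5 m[fog→φ0] = [980, 36]
r5 m[fog→φ2] = [31850, 5328]
r5 m[fog→φ3] = [18200, 1776]
r5 m[fog→φ5] = [25480, 1776]
r5 m[fog→φ6] = [18200, 1332]
r5 m[sprk→φ1] = [6, 7]
r5 m[sprk→φ4] = [145, 133]
r6 m[φ0→ice] = [5188, 4972]
r6 m[φ0→fog] = [845, 956]
r6 m[φ1→ice] = [103, 66]
r6 m[φ1→sprk] = [66580, 66148]
r6 m[φ2→fog] = [4, 1]
r6 m[φ3→fog] = [7, 3]
r6 m[φ4→sprk] = [6, 7]
r6 m[φ5→fog] = [5, 3]
r6 m[φ6→fog] = [7, 4]
r6 m[ice→φ0] = [103, 66]
r6 m[ice→φ1] = [5188, 4972]
r6 m[fog→φ0] = [980, 36]
r6 m[fog→φ2] = [207025, 34416]
r6 m[fog→φ3] = [118300, 11472]
r6 m[fog→φ5] = [165620, 11472]
r6 m[fog→φ6] = [118300, 8604]
r6 m[sprk→φ1] = [6, 7]
r6 m[sprk→φ4] = [66580, 66148]
r7 m[φ0→ice] = [5188, 4972]
r7 m[φ0→fog] = [845, 956]
r7 m[φ1→ice] = [103, 66]
r7 m[φ1→sprk] = [66580, 66148]
r7 m[φ2→fog] = [4, 1]
r7 m[φ3→fog] = [7, 3]
r7 m[φ4→sprk] = [6, 7]
r7 m[φ5→fog] = [5, 3]
r7 m[φ6→fog] = [7, 4]
r7 m[ice→φ0] = [103, 66]
r7 m[ice→φ1] = [5188, 4972]
r7 m[fog→φ0] = [980, 36]
r7 m[fog→φ2] = [207025, 34416]
r7 m[fog→φ3] = [118300, 11472]
r7 m[fog→φ5] = [165620, 11472]
r7 m[fog→φ6] = [118300, 8604]
r7 m[sprk→φ1] = [6, 7]
r7 m[sprk→φ4] = [66580, 66148]
fixed point reached at round 7
b[sprk] = ⊗ incoming = [399480, 463036]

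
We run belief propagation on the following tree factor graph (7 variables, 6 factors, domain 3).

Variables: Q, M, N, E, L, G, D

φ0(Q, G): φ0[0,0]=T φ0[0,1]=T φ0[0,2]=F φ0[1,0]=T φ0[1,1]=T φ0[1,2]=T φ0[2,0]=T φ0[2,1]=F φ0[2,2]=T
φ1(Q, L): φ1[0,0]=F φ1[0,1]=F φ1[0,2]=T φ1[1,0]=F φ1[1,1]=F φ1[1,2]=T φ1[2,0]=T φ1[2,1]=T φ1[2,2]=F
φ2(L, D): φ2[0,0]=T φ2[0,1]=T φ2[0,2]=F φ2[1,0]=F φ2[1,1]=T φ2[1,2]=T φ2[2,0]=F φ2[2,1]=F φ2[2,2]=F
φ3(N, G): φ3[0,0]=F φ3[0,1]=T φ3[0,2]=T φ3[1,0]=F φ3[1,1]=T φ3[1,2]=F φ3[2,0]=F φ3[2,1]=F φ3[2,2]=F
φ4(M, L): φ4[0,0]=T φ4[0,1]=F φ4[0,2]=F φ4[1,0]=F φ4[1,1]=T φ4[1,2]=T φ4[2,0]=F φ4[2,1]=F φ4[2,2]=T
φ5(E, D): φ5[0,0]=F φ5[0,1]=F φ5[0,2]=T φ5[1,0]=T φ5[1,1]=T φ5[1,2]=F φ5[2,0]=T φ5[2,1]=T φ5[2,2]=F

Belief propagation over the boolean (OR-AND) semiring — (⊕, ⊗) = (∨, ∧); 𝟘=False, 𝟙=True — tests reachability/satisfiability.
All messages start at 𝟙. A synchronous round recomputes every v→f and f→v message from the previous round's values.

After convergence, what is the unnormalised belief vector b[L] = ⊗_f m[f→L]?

init: all messages = 𝟙 over 3 values
r1 m[φ0→Q] = [T, T, T]
r1 m[φ0→G] = [T, T, T]
r1 m[φ1→Q] = [T, T, T]
r1 m[φ1→L] = [T, T, T]
r1 m[φ2→L] = [T, T, F]
r1 m[φ2→D] = [T, T, T]
r1 m[φ3→N] = [T, T, F]
r1 m[φ3→G] = [F, T, T]
r1 m[φ4→M] = [T, T, T]
r1 m[φ4→L] = [T, T, T]
r1 m[φ5→E] = [T, T, T]
r1 m[φ5→D] = [T, T, T]
r1 m[Q→φ0] = [T, T, T]
r1 m[Q→φ1] = [T, T, T]
r1 m[M→φ4] = [T, T, T]
r1 m[N→φ3] = [T, T, T]
r1 m[E→φ5] = [T, T, T]
r1 m[L→φ1] = [T, T, T]
r1 m[L→φ2] = [T, T, T]
r1 m[L→φ4] = [T, T, T]
r1 m[G→φ0] = [T, T, T]
r1 m[G→φ3] = [T, T, T]
r1 m[D→φ2] = [T, T, T]
r1 m[D→φ5] = [T, T, T]
r2 m[φ0→Q] = [T, T, T]
r2 m[φ0→G] = [T, T, T]
r2 m[φ1→Q] = [T, T, T]
r2 m[φ1→L] = [T, T, T]
r2 m[φ2→L] = [T, T, F]
r2 m[φ2→D] = [T, T, T]
r2 m[φ3→N] = [T, T, F]
r2 m[φ3→G] = [F, T, T]
r2 m[φ4→M] = [T, T, T]
r2 m[φ4→L] = [T, T, T]
r2 m[φ5→E] = [T, T, T]
r2 m[φ5→D] = [T, T, T]
r2 m[Q→φ0] = [T, T, T]
r2 m[Q→φ1] = [T, T, T]
r2 m[M→φ4] = [T, T, T]
r2 m[N→φ3] = [T, T, T]
r2 m[E→φ5] = [T, T, T]
r2 m[L→φ1] = [T, T, F]
r2 m[L→φ2] = [T, T, T]
r2 m[L→φ4] = [T, T, F]
r2 m[G→φ0] = [F, T, T]
r2 m[G→φ3] = [T, T, T]
r2 m[D→φ2] = [T, T, T]
r2 m[D→φ5] = [T, T, T]
r3 m[φ0→Q] = [T, T, T]
r3 m[φ0→G] = [T, T, T]
r3 m[φ1→Q] = [F, F, T]
r3 m[φ1→L] = [T, T, T]
r3 m[φ2→L] = [T, T, F]
r3 m[φ2→D] = [T, T, T]
r3 m[φ3→N] = [T, T, F]
r3 m[φ3→G] = [F, T, T]
r3 m[φ4→M] = [T, T, F]
r3 m[φ4→L] = [T, T, T]
r3 m[φ5→E] = [T, T, T]
r3 m[φ5→D] = [T, T, T]
r3 m[Q→φ0] = [T, T, T]
r3 m[Q→φ1] = [T, T, T]
r3 m[M→φ4] = [T, T, T]
r3 m[N→φ3] = [T, T, T]
r3 m[E→φ5] = [T, T, T]
r3 m[L→φ1] = [T, T, F]
r3 m[L→φ2] = [T, T, T]
r3 m[L→φ4] = [T, T, F]
r3 m[G→φ0] = [F, T, T]
r3 m[G→φ3] = [T, T, T]
r3 m[D→φ2] = [T, T, T]
r3 m[D→φ5] = [T, T, T]
r4 m[φ0→Q] = [T, T, T]
r4 m[φ0→G] = [T, T, T]
r4 m[φ1→Q] = [F, F, T]
r4 m[φ1→L] = [T, T, T]
r4 m[φ2→L] = [T, T, F]
r4 m[φ2→D] = [T, T, T]
r4 m[φ3→N] = [T, T, F]
r4 m[φ3→G] = [F, T, T]
r4 m[φ4→M] = [T, T, F]
r4 m[φ4→L] = [T, T, T]
r4 m[φ5→E] = [T, T, T]
r4 m[φ5→D] = [T, T, T]
r4 m[Q→φ0] = [F, F, T]
r4 m[Q→φ1] = [T, T, T]
r4 m[M→φ4] = [T, T, T]
r4 m[N→φ3] = [T, T, T]
r4 m[E→φ5] = [T, T, T]
r4 m[L→φ1] = [T, T, F]
r4 m[L→φ2] = [T, T, T]
r4 m[L→φ4] = [T, T, F]
r4 m[G→φ0] = [F, T, T]
r4 m[G→φ3] = [T, T, T]
r4 m[D→φ2] = [T, T, T]
r4 m[D→φ5] = [T, T, T]
r5 m[φ0→Q] = [T, T, T]
r5 m[φ0→G] = [T, F, T]
r5 m[φ1→Q] = [F, F, T]
r5 m[φ1→L] = [T, T, T]
r5 m[φ2→L] = [T, T, F]
r5 m[φ2→D] = [T, T, T]
r5 m[φ3→N] = [T, T, F]
r5 m[φ3→G] = [F, T, T]
r5 m[φ4→M] = [T, T, F]
r5 m[φ4→L] = [T, T, T]
r5 m[φ5→E] = [T, T, T]
r5 m[φ5→D] = [T, T, T]
r5 m[Q→φ0] = [F, F, T]
r5 m[Q→φ1] = [T, T, T]
r5 m[M→φ4] = [T, T, T]
r5 m[N→φ3] = [T, T, T]
r5 m[E→φ5] = [T, T, T]
r5 m[L→φ1] = [T, T, F]
r5 m[L→φ2] = [T, T, T]
r5 m[L→φ4] = [T, T, F]
r5 m[G→φ0] = [F, T, T]
r5 m[G→φ3] = [T, T, T]
r5 m[D→φ2] = [T, T, T]
r5 m[D→φ5] = [T, T, T]
r6 m[φ0→Q] = [T, T, T]
r6 m[φ0→G] = [T, F, T]
r6 m[φ1→Q] = [F, F, T]
r6 m[φ1→L] = [T, T, T]
r6 m[φ2→L] = [T, T, F]
r6 m[φ2→D] = [T, T, T]
r6 m[φ3→N] = [T, T, F]
r6 m[φ3→G] = [F, T, T]
r6 m[φ4→M] = [T, T, F]
r6 m[φ4→L] = [T, T, T]
r6 m[φ5→E] = [T, T, T]
r6 m[φ5→D] = [T, T, T]
r6 m[Q→φ0] = [F, F, T]
r6 m[Q→φ1] = [T, T, T]
r6 m[M→φ4] = [T, T, T]
r6 m[N→φ3] = [T, T, T]
r6 m[E→φ5] = [T, T, T]
r6 m[L→φ1] = [T, T, F]
r6 m[L→φ2] = [T, T, T]
r6 m[L→φ4] = [T, T, F]
r6 m[G→φ0] = [F, T, T]
r6 m[G→φ3] = [T, F, T]
r6 m[D→φ2] = [T, T, T]
r6 m[D→φ5] = [T, T, T]
r7 m[φ0→Q] = [T, T, T]
r7 m[φ0→G] = [T, F, T]
r7 m[φ1→Q] = [F, F, T]
r7 m[φ1→L] = [T, T, T]
r7 m[φ2→L] = [T, T, F]
r7 m[φ2→D] = [T, T, T]
r7 m[φ3→N] = [T, F, F]
r7 m[φ3→G] = [F, T, T]
r7 m[φ4→M] = [T, T, F]
r7 m[φ4→L] = [T, T, T]
r7 m[φ5→E] = [T, T, T]
r7 m[φ5→D] = [T, T, T]
r7 m[Q→φ0] = [F, F, T]
r7 m[Q→φ1] = [T, T, T]
r7 m[M→φ4] = [T, T, T]
r7 m[N→φ3] = [T, T, T]
r7 m[E→φ5] = [T, T, T]
r7 m[L→φ1] = [T, T, F]
r7 m[L→φ2] = [T, T, T]
r7 m[L→φ4] = [T, T, F]
r7 m[G→φ0] = [F, T, T]
r7 m[G→φ3] = [T, F, T]
r7 m[D→φ2] = [T, T, T]
r7 m[D→φ5] = [T, T, T]
r8 m[φ0→Q] = [T, T, T]
r8 m[φ0→G] = [T, F, T]
r8 m[φ1→Q] = [F, F, T]
r8 m[φ1→L] = [T, T, T]
r8 m[φ2→L] = [T, T, F]
r8 m[φ2→D] = [T, T, T]
r8 m[φ3→N] = [T, F, F]
r8 m[φ3→G] = [F, T, T]
r8 m[φ4→M] = [T, T, F]
r8 m[φ4→L] = [T, T, T]
r8 m[φ5→E] = [T, T, T]
r8 m[φ5→D] = [T, T, T]
r8 m[Q→φ0] = [F, F, T]
r8 m[Q→φ1] = [T, T, T]
r8 m[M→φ4] = [T, T, T]
r8 m[N→φ3] = [T, T, T]
r8 m[E→φ5] = [T, T, T]
r8 m[L→φ1] = [T, T, F]
r8 m[L→φ2] = [T, T, T]
r8 m[L→φ4] = [T, T, F]
r8 m[G→φ0] = [F, T, T]
r8 m[G→φ3] = [T, F, T]
r8 m[D→φ2] = [T, T, T]
r8 m[D→φ5] = [T, T, T]
fixed point reached at round 8
b[L] = ⊗ incoming = [T, T, F]

b[L] = [T, T, F]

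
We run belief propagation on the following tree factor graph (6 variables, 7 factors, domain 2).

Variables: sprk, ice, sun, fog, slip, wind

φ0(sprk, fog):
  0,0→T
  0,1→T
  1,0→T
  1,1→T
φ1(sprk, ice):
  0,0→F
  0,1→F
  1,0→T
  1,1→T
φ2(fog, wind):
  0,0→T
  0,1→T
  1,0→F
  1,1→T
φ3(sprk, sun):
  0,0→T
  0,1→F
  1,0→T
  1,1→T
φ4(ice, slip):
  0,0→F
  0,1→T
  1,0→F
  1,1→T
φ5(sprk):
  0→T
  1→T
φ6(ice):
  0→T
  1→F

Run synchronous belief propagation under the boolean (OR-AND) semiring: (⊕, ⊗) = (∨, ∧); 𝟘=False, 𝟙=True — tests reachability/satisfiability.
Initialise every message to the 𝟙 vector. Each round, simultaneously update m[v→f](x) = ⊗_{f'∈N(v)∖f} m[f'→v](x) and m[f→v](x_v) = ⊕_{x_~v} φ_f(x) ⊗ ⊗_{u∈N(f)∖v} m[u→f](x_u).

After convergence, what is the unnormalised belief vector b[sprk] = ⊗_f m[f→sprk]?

init: all messages = 𝟙 over 2 values
r1 m[φ0→sprk] = [T, T]
r1 m[φ0→fog] = [T, T]
r1 m[φ1→sprk] = [F, T]
r1 m[φ1→ice] = [T, T]
r1 m[φ2→fog] = [T, T]
r1 m[φ2→wind] = [T, T]
r1 m[φ3→sprk] = [T, T]
r1 m[φ3→sun] = [T, T]
r1 m[φ4→ice] = [T, T]
r1 m[φ4→slip] = [F, T]
r1 m[φ5→sprk] = [T, T]
r1 m[φ6→ice] = [T, F]
r1 m[sprk→φ0] = [T, T]
r1 m[sprk→φ1] = [T, T]
r1 m[sprk→φ3] = [T, T]
r1 m[sprk→φ5] = [T, T]
r1 m[ice→φ1] = [T, T]
r1 m[ice→φ4] = [T, T]
r1 m[ice→φ6] = [T, T]
r1 m[sun→φ3] = [T, T]
r1 m[fog→φ0] = [T, T]
r1 m[fog→φ2] = [T, T]
r1 m[slip→φ4] = [T, T]
r1 m[wind→φ2] = [T, T]
r2 m[φ0→sprk] = [T, T]
r2 m[φ0→fog] = [T, T]
r2 m[φ1→sprk] = [F, T]
r2 m[φ1→ice] = [T, T]
r2 m[φ2→fog] = [T, T]
r2 m[φ2→wind] = [T, T]
r2 m[φ3→sprk] = [T, T]
r2 m[φ3→sun] = [T, T]
r2 m[φ4→ice] = [T, T]
r2 m[φ4→slip] = [F, T]
r2 m[φ5→sprk] = [T, T]
r2 m[φ6→ice] = [T, F]
r2 m[sprk→φ0] = [F, T]
r2 m[sprk→φ1] = [T, T]
r2 m[sprk→φ3] = [F, T]
r2 m[sprk→φ5] = [F, T]
r2 m[ice→φ1] = [T, F]
r2 m[ice→φ4] = [T, F]
r2 m[ice→φ6] = [T, T]
r2 m[sun→φ3] = [T, T]
r2 m[fog→φ0] = [T, T]
r2 m[fog→φ2] = [T, T]
r2 m[slip→φ4] = [T, T]
r2 m[wind→φ2] = [T, T]
r3 m[φ0→sprk] = [T, T]
r3 m[φ0→fog] = [T, T]
r3 m[φ1→sprk] = [F, T]
r3 m[φ1→ice] = [T, T]
r3 m[φ2→fog] = [T, T]
r3 m[φ2→wind] = [T, T]
r3 m[φ3→sprk] = [T, T]
r3 m[φ3→sun] = [T, T]
r3 m[φ4→ice] = [T, T]
r3 m[φ4→slip] = [F, T]
r3 m[φ5→sprk] = [T, T]
r3 m[φ6→ice] = [T, F]
r3 m[sprk→φ0] = [F, T]
r3 m[sprk→φ1] = [T, T]
r3 m[sprk→φ3] = [F, T]
r3 m[sprk→φ5] = [F, T]
r3 m[ice→φ1] = [T, F]
r3 m[ice→φ4] = [T, F]
r3 m[ice→φ6] = [T, T]
r3 m[sun→φ3] = [T, T]
r3 m[fog→φ0] = [T, T]
r3 m[fog→φ2] = [T, T]
r3 m[slip→φ4] = [T, T]
r3 m[wind→φ2] = [T, T]
fixed point reached at round 3
b[sprk] = ⊗ incoming = [F, T]

b[sprk] = [F, T]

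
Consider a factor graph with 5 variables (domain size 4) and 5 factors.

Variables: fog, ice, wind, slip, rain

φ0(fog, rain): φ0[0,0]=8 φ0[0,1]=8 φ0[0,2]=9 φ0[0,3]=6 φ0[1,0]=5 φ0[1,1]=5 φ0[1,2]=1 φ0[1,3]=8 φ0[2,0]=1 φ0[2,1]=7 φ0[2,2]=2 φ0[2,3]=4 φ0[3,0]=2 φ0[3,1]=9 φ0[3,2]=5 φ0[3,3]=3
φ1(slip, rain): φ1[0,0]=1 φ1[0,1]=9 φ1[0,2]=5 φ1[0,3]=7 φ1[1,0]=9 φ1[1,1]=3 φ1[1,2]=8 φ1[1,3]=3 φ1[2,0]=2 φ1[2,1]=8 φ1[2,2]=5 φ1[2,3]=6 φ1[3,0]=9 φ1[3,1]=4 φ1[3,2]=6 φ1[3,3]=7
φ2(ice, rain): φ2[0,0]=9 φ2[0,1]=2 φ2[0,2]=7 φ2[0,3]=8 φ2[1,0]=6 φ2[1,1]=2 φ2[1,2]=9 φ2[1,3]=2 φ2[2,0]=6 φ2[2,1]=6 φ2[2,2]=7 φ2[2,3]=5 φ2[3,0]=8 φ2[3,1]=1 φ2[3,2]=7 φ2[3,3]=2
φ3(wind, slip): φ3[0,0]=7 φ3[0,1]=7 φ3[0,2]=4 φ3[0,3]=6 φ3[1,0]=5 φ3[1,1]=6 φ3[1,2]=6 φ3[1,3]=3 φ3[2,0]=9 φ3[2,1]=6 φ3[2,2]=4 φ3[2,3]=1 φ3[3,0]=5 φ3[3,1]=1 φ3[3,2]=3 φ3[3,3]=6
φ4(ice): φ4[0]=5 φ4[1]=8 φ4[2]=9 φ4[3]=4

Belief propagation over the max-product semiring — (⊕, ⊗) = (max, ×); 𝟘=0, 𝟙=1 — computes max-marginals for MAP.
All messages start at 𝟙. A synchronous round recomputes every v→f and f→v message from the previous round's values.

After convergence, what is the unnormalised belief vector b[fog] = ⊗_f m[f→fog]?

init: all messages = 𝟙 over 4 values
r1 m[φ0→fog] = [9, 8, 7, 9]
r1 m[φ0→rain] = [8, 9, 9, 8]
r1 m[φ1→slip] = [9, 9, 8, 9]
r1 m[φ1→rain] = [9, 9, 8, 7]
r1 m[φ2→ice] = [9, 9, 7, 8]
r1 m[φ2→rain] = [9, 6, 9, 8]
r1 m[φ3→wind] = [7, 6, 9, 6]
r1 m[φ3→slip] = [9, 7, 6, 6]
r1 m[φ4→ice] = [5, 8, 9, 4]
r1 m[fog→φ0] = [1, 1, 1, 1]
r1 m[ice→φ2] = [1, 1, 1, 1]
r1 m[ice→φ4] = [1, 1, 1, 1]
r1 m[wind→φ3] = [1, 1, 1, 1]
r1 m[slip→φ1] = [1, 1, 1, 1]
r1 m[slip→φ3] = [1, 1, 1, 1]
r1 m[rain→φ0] = [1, 1, 1, 1]
r1 m[rain→φ1] = [1, 1, 1, 1]
r1 m[rain→φ2] = [1, 1, 1, 1]
r2 m[φ0→fog] = [9, 8, 7, 9]
r2 m[φ0→rain] = [8, 9, 9, 8]
r2 m[φ1→slip] = [9, 9, 8, 9]
r2 m[φ1→rain] = [9, 9, 8, 7]
r2 m[φ2→ice] = [9, 9, 7, 8]
r2 m[φ2→rain] = [9, 6, 9, 8]
r2 m[φ3→wind] = [7, 6, 9, 6]
r2 m[φ3→slip] = [9, 7, 6, 6]
r2 m[φ4→ice] = [5, 8, 9, 4]
r2 m[fog→φ0] = [1, 1, 1, 1]
r2 m[ice→φ2] = [5, 8, 9, 4]
r2 m[ice→φ4] = [9, 9, 7, 8]
r2 m[wind→φ3] = [1, 1, 1, 1]
r2 m[slip→φ1] = [9, 7, 6, 6]
r2 m[slip→φ3] = [9, 9, 8, 9]
r2 m[rain→φ0] = [81, 54, 72, 56]
r2 m[rain→φ1] = [72, 54, 81, 64]
r2 m[rain→φ2] = [72, 81, 72, 56]
r3 m[φ0→fog] = [648, 448, 378, 486]
r3 m[φ0→rain] = [8, 9, 9, 8]
r3 m[φ1→slip] = [486, 648, 432, 648]
r3 m[φ1→rain] = [63, 81, 56, 63]
r3 m[φ2→ice] = [648, 648, 504, 576]
r3 m[φ2→rain] = [54, 54, 72, 45]
r3 m[φ3→wind] = [63, 54, 81, 54]
r3 m[φ3→slip] = [9, 7, 6, 6]
r3 m[φ4→ice] = [5, 8, 9, 4]
r3 m[fog→φ0] = [1, 1, 1, 1]
r3 m[ice→φ2] = [5, 8, 9, 4]
r3 m[ice→φ4] = [9, 9, 7, 8]
r3 m[wind→φ3] = [1, 1, 1, 1]
r3 m[slip→φ1] = [9, 7, 6, 6]
r3 m[slip→φ3] = [9, 9, 8, 9]
r3 m[rain→φ0] = [81, 54, 72, 56]
r3 m[rain→φ1] = [72, 54, 81, 64]
r3 m[rain→φ2] = [72, 81, 72, 56]
r4 m[φ0→fog] = [648, 448, 378, 486]
r4 m[φ0→rain] = [8, 9, 9, 8]
r4 m[φ1→slip] = [486, 648, 432, 648]
r4 m[φ1→rain] = [63, 81, 56, 63]
r4 m[φ2→ice] = [648, 648, 504, 576]
r4 m[φ2→rain] = [54, 54, 72, 45]
r4 m[φ3→wind] = [63, 54, 81, 54]
r4 m[φ3→slip] = [9, 7, 6, 6]
r4 m[φ4→ice] = [5, 8, 9, 4]
r4 m[fog→φ0] = [1, 1, 1, 1]
r4 m[ice→φ2] = [5, 8, 9, 4]
r4 m[ice→φ4] = [648, 648, 504, 576]
r4 m[wind→φ3] = [1, 1, 1, 1]
r4 m[slip→φ1] = [9, 7, 6, 6]
r4 m[slip→φ3] = [486, 648, 432, 648]
r4 m[rain→φ0] = [3402, 4374, 4032, 2835]
r4 m[rain→φ1] = [432, 486, 648, 360]
r4 m[rain→φ2] = [504, 729, 504, 504]
r5 m[φ0→fog] = [36288, 22680, 30618, 39366]
r5 m[φ0→rain] = [8, 9, 9, 8]
r5 m[φ1→slip] = [4374, 5184, 3888, 3888]
r5 m[φ1→rain] = [63, 81, 56, 63]
r5 m[φ2→ice] = [4536, 4536, 4374, 4032]
r5 m[φ2→rain] = [54, 54, 72, 45]
r5 m[φ3→wind] = [4536, 3888, 4374, 3888]
r5 m[φ3→slip] = [9, 7, 6, 6]
r5 m[φ4→ice] = [5, 8, 9, 4]
r5 m[fog→φ0] = [1, 1, 1, 1]
r5 m[ice→φ2] = [5, 8, 9, 4]
r5 m[ice→φ4] = [648, 648, 504, 576]
r5 m[wind→φ3] = [1, 1, 1, 1]
r5 m[slip→φ1] = [9, 7, 6, 6]
r5 m[slip→φ3] = [486, 648, 432, 648]
r5 m[rain→φ0] = [3402, 4374, 4032, 2835]
r5 m[rain→φ1] = [432, 486, 648, 360]
r5 m[rain→φ2] = [504, 729, 504, 504]
r6 m[φ0→fog] = [36288, 22680, 30618, 39366]
r6 m[φ0→rain] = [8, 9, 9, 8]
r6 m[φ1→slip] = [4374, 5184, 3888, 3888]
r6 m[φ1→rain] = [63, 81, 56, 63]
r6 m[φ2→ice] = [4536, 4536, 4374, 4032]
r6 m[φ2→rain] = [54, 54, 72, 45]
r6 m[φ3→wind] = [4536, 3888, 4374, 3888]
r6 m[φ3→slip] = [9, 7, 6, 6]
r6 m[φ4→ice] = [5, 8, 9, 4]
r6 m[fog→φ0] = [1, 1, 1, 1]
r6 m[ice→φ2] = [5, 8, 9, 4]
r6 m[ice→φ4] = [4536, 4536, 4374, 4032]
r6 m[wind→φ3] = [1, 1, 1, 1]
r6 m[slip→φ1] = [9, 7, 6, 6]
r6 m[slip→φ3] = [4374, 5184, 3888, 3888]
r6 m[rain→φ0] = [3402, 4374, 4032, 2835]
r6 m[rain→φ1] = [432, 486, 648, 360]
r6 m[rain→φ2] = [504, 729, 504, 504]
r7 m[φ0→fog] = [36288, 22680, 30618, 39366]
r7 m[φ0→rain] = [8, 9, 9, 8]
r7 m[φ1→slip] = [4374, 5184, 3888, 3888]
r7 m[φ1→rain] = [63, 81, 56, 63]
r7 m[φ2→ice] = [4536, 4536, 4374, 4032]
r7 m[φ2→rain] = [54, 54, 72, 45]
r7 m[φ3→wind] = [36288, 31104, 39366, 23328]
r7 m[φ3→slip] = [9, 7, 6, 6]
r7 m[φ4→ice] = [5, 8, 9, 4]
r7 m[fog→φ0] = [1, 1, 1, 1]
r7 m[ice→φ2] = [5, 8, 9, 4]
r7 m[ice→φ4] = [4536, 4536, 4374, 4032]
r7 m[wind→φ3] = [1, 1, 1, 1]
r7 m[slip→φ1] = [9, 7, 6, 6]
r7 m[slip→φ3] = [4374, 5184, 3888, 3888]
r7 m[rain→φ0] = [3402, 4374, 4032, 2835]
r7 m[rain→φ1] = [432, 486, 648, 360]
r7 m[rain→φ2] = [504, 729, 504, 504]
r8 m[φ0→fog] = [36288, 22680, 30618, 39366]
r8 m[φ0→rain] = [8, 9, 9, 8]
r8 m[φ1→slip] = [4374, 5184, 3888, 3888]
r8 m[φ1→rain] = [63, 81, 56, 63]
r8 m[φ2→ice] = [4536, 4536, 4374, 4032]
r8 m[φ2→rain] = [54, 54, 72, 45]
r8 m[φ3→wind] = [36288, 31104, 39366, 23328]
r8 m[φ3→slip] = [9, 7, 6, 6]
r8 m[φ4→ice] = [5, 8, 9, 4]
r8 m[fog→φ0] = [1, 1, 1, 1]
r8 m[ice→φ2] = [5, 8, 9, 4]
r8 m[ice→φ4] = [4536, 4536, 4374, 4032]
r8 m[wind→φ3] = [1, 1, 1, 1]
r8 m[slip→φ1] = [9, 7, 6, 6]
r8 m[slip→φ3] = [4374, 5184, 3888, 3888]
r8 m[rain→φ0] = [3402, 4374, 4032, 2835]
r8 m[rain→φ1] = [432, 486, 648, 360]
r8 m[rain→φ2] = [504, 729, 504, 504]
fixed point reached at round 8
b[fog] = ⊗ incoming = [36288, 22680, 30618, 39366]

b[fog] = [36288, 22680, 30618, 39366]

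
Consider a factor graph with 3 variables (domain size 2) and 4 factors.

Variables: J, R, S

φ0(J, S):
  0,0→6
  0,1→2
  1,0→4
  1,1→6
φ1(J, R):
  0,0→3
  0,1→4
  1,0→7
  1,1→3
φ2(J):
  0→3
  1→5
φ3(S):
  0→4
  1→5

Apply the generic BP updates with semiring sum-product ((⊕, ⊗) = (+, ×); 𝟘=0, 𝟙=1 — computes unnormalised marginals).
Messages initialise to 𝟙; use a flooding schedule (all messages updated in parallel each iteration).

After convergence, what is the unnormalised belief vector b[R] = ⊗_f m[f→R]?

init: all messages = 𝟙 over 2 values
r1 m[φ0→J] = [8, 10]
r1 m[φ0→S] = [10, 8]
r1 m[φ1→J] = [7, 10]
r1 m[φ1→R] = [10, 7]
r1 m[φ2→J] = [3, 5]
r1 m[φ3→S] = [4, 5]
r1 m[J→φ0] = [1, 1]
r1 m[J→φ1] = [1, 1]
r1 m[J→φ2] = [1, 1]
r1 m[R→φ1] = [1, 1]
r1 m[S→φ0] = [1, 1]
r1 m[S→φ3] = [1, 1]
r2 m[φ0→J] = [8, 10]
r2 m[φ0→S] = [10, 8]
r2 m[φ1→J] = [7, 10]
r2 m[φ1→R] = [10, 7]
r2 m[φ2→J] = [3, 5]
r2 m[φ3→S] = [4, 5]
r2 m[J→φ0] = [21, 50]
r2 m[J→φ1] = [24, 50]
r2 m[J→φ2] = [56, 100]
r2 m[R→φ1] = [1, 1]
r2 m[S→φ0] = [4, 5]
r2 m[S→φ3] = [10, 8]
r3 m[φ0→J] = [34, 46]
r3 m[φ0→S] = [326, 342]
r3 m[φ1→J] = [7, 10]
r3 m[φ1→R] = [422, 246]
r3 m[φ2→J] = [3, 5]
r3 m[φ3→S] = [4, 5]
r3 m[J→φ0] = [21, 50]
r3 m[J→φ1] = [24, 50]
r3 m[J→φ2] = [56, 100]
r3 m[R→φ1] = [1, 1]
r3 m[S→φ0] = [4, 5]
r3 m[S→φ3] = [10, 8]
r4 m[φ0→J] = [34, 46]
r4 m[φ0→S] = [326, 342]
r4 m[φ1→J] = [7, 10]
r4 m[φ1→R] = [422, 246]
r4 m[φ2→J] = [3, 5]
r4 m[φ3→S] = [4, 5]
r4 m[J→φ0] = [21, 50]
r4 m[J→φ1] = [102, 230]
r4 m[J→φ2] = [238, 460]
r4 m[R→φ1] = [1, 1]
r4 m[S→φ0] = [4, 5]
r4 m[S→φ3] = [326, 342]
r5 m[φ0→J] = [34, 46]
r5 m[φ0→S] = [326, 342]
r5 m[φ1→J] = [7, 10]
r5 m[φ1→R] = [1916, 1098]
r5 m[φ2→J] = [3, 5]
r5 m[φ3→S] = [4, 5]
r5 m[J→φ0] = [21, 50]
r5 m[J→φ1] = [102, 230]
r5 m[J→φ2] = [238, 460]
r5 m[R→φ1] = [1, 1]
r5 m[S→φ0] = [4, 5]
r5 m[S→φ3] = [326, 342]
r6 m[φ0→J] = [34, 46]
r6 m[φ0→S] = [326, 342]
r6 m[φ1→J] = [7, 10]
r6 m[φ1→R] = [1916, 1098]
r6 m[φ2→J] = [3, 5]
r6 m[φ3→S] = [4, 5]
r6 m[J→φ0] = [21, 50]
r6 m[J→φ1] = [102, 230]
r6 m[J→φ2] = [238, 460]
r6 m[R→φ1] = [1, 1]
r6 m[S→φ0] = [4, 5]
r6 m[S→φ3] = [326, 342]
fixed point reached at round 6
b[R] = ⊗ incoming = [1916, 1098]

b[R] = [1916, 1098]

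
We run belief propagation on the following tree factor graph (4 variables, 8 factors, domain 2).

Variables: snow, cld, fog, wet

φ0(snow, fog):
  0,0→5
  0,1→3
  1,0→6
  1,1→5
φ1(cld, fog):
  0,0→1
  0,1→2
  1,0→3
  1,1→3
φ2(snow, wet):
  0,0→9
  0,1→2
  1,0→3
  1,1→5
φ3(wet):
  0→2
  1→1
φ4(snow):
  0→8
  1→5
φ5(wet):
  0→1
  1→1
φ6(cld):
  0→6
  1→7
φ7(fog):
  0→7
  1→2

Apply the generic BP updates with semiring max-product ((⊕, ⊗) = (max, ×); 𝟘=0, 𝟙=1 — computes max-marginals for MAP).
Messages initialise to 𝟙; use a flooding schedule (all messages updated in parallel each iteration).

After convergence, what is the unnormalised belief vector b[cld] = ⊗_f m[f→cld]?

b[cld] = [30240, 105840]

init: all messages = 𝟙 over 2 values
r1 m[φ0→snow] = [5, 6]
r1 m[φ0→fog] = [6, 5]
r1 m[φ1→cld] = [2, 3]
r1 m[φ1→fog] = [3, 3]
r1 m[φ2→snow] = [9, 5]
r1 m[φ2→wet] = [9, 5]
r1 m[φ3→wet] = [2, 1]
r1 m[φ4→snow] = [8, 5]
r1 m[φ5→wet] = [1, 1]
r1 m[φ6→cld] = [6, 7]
r1 m[φ7→fog] = [7, 2]
r1 m[snow→φ0] = [1, 1]
r1 m[snow→φ2] = [1, 1]
r1 m[snow→φ4] = [1, 1]
r1 m[cld→φ1] = [1, 1]
r1 m[cld→φ6] = [1, 1]
r1 m[fog→φ0] = [1, 1]
r1 m[fog→φ1] = [1, 1]
r1 m[fog→φ7] = [1, 1]
r1 m[wet→φ2] = [1, 1]
r1 m[wet→φ3] = [1, 1]
r1 m[wet→φ5] = [1, 1]
r2 m[φ0→snow] = [5, 6]
r2 m[φ0→fog] = [6, 5]
r2 m[φ1→cld] = [2, 3]
r2 m[φ1→fog] = [3, 3]
r2 m[φ2→snow] = [9, 5]
r2 m[φ2→wet] = [9, 5]
r2 m[φ3→wet] = [2, 1]
r2 m[φ4→snow] = [8, 5]
r2 m[φ5→wet] = [1, 1]
r2 m[φ6→cld] = [6, 7]
r2 m[φ7→fog] = [7, 2]
r2 m[snow→φ0] = [72, 25]
r2 m[snow→φ2] = [40, 30]
r2 m[snow→φ4] = [45, 30]
r2 m[cld→φ1] = [6, 7]
r2 m[cld→φ6] = [2, 3]
r2 m[fog→φ0] = [21, 6]
r2 m[fog→φ1] = [42, 10]
r2 m[fog→φ7] = [18, 15]
r2 m[wet→φ2] = [2, 1]
r2 m[wet→φ3] = [9, 5]
r2 m[wet→φ5] = [18, 5]
r3 m[φ0→snow] = [105, 126]
r3 m[φ0→fog] = [360, 216]
r3 m[φ1→cld] = [42, 126]
r3 m[φ1→fog] = [21, 21]
r3 m[φ2→snow] = [18, 6]
r3 m[φ2→wet] = [360, 150]
r3 m[φ3→wet] = [2, 1]
r3 m[φ4→snow] = [8, 5]
r3 m[φ5→wet] = [1, 1]
r3 m[φ6→cld] = [6, 7]
r3 m[φ7→fog] = [7, 2]
r3 m[snow→φ0] = [72, 25]
r3 m[snow→φ2] = [40, 30]
r3 m[snow→φ4] = [45, 30]
r3 m[cld→φ1] = [6, 7]
r3 m[cld→φ6] = [2, 3]
r3 m[fog→φ0] = [21, 6]
r3 m[fog→φ1] = [42, 10]
r3 m[fog→φ7] = [18, 15]
r3 m[wet→φ2] = [2, 1]
r3 m[wet→φ3] = [9, 5]
r3 m[wet→φ5] = [18, 5]
r4 m[φ0→snow] = [105, 126]
r4 m[φ0→fog] = [360, 216]
r4 m[φ1→cld] = [42, 126]
r4 m[φ1→fog] = [21, 21]
r4 m[φ2→snow] = [18, 6]
r4 m[φ2→wet] = [360, 150]
r4 m[φ3→wet] = [2, 1]
r4 m[φ4→snow] = [8, 5]
r4 m[φ5→wet] = [1, 1]
r4 m[φ6→cld] = [6, 7]
r4 m[φ7→fog] = [7, 2]
r4 m[snow→φ0] = [144, 30]
r4 m[snow→φ2] = [840, 630]
r4 m[snow→φ4] = [1890, 756]
r4 m[cld→φ1] = [6, 7]
r4 m[cld→φ6] = [42, 126]
r4 m[fog→φ0] = [147, 42]
r4 m[fog→φ1] = [2520, 432]
r4 m[fog→φ7] = [7560, 4536]
r4 m[wet→φ2] = [2, 1]
r4 m[wet→φ3] = [360, 150]
r4 m[wet→φ5] = [720, 150]
r5 m[φ0→snow] = [735, 882]
r5 m[φ0→fog] = [720, 432]
r5 m[φ1→cld] = [2520, 7560]
r5 m[φ1→fog] = [21, 21]
r5 m[φ2→snow] = [18, 6]
r5 m[φ2→wet] = [7560, 3150]
r5 m[φ3→wet] = [2, 1]
r5 m[φ4→snow] = [8, 5]
r5 m[φ5→wet] = [1, 1]
r5 m[φ6→cld] = [6, 7]
r5 m[φ7→fog] = [7, 2]
r5 m[snow→φ0] = [144, 30]
r5 m[snow→φ2] = [840, 630]
r5 m[snow→φ4] = [1890, 756]
r5 m[cld→φ1] = [6, 7]
r5 m[cld→φ6] = [42, 126]
r5 m[fog→φ0] = [147, 42]
r5 m[fog→φ1] = [2520, 432]
r5 m[fog→φ7] = [7560, 4536]
r5 m[wet→φ2] = [2, 1]
r5 m[wet→φ3] = [360, 150]
r5 m[wet→φ5] = [720, 150]
r6 m[φ0→snow] = [735, 882]
r6 m[φ0→fog] = [720, 432]
r6 m[φ1→cld] = [2520, 7560]
r6 m[φ1→fog] = [21, 21]
r6 m[φ2→snow] = [18, 6]
r6 m[φ2→wet] = [7560, 3150]
r6 m[φ3→wet] = [2, 1]
r6 m[φ4→snow] = [8, 5]
r6 m[φ5→wet] = [1, 1]
r6 m[φ6→cld] = [6, 7]
r6 m[φ7→fog] = [7, 2]
r6 m[snow→φ0] = [144, 30]
r6 m[snow→φ2] = [5880, 4410]
r6 m[snow→φ4] = [13230, 5292]
r6 m[cld→φ1] = [6, 7]
r6 m[cld→φ6] = [2520, 7560]
r6 m[fog→φ0] = [147, 42]
r6 m[fog→φ1] = [5040, 864]
r6 m[fog→φ7] = [15120, 9072]
r6 m[wet→φ2] = [2, 1]
r6 m[wet→φ3] = [7560, 3150]
r6 m[wet→φ5] = [15120, 3150]
r7 m[φ0→snow] = [735, 882]
r7 m[φ0→fog] = [720, 432]
r7 m[φ1→cld] = [5040, 15120]
r7 m[φ1→fog] = [21, 21]
r7 m[φ2→snow] = [18, 6]
r7 m[φ2→wet] = [52920, 22050]
r7 m[φ3→wet] = [2, 1]
r7 m[φ4→snow] = [8, 5]
r7 m[φ5→wet] = [1, 1]
r7 m[φ6→cld] = [6, 7]
r7 m[φ7→fog] = [7, 2]
r7 m[snow→φ0] = [144, 30]
r7 m[snow→φ2] = [5880, 4410]
r7 m[snow→φ4] = [13230, 5292]
r7 m[cld→φ1] = [6, 7]
r7 m[cld→φ6] = [2520, 7560]
r7 m[fog→φ0] = [147, 42]
r7 m[fog→φ1] = [5040, 864]
r7 m[fog→φ7] = [15120, 9072]
r7 m[wet→φ2] = [2, 1]
r7 m[wet→φ3] = [7560, 3150]
r7 m[wet→φ5] = [15120, 3150]
r8 m[φ0→snow] = [735, 882]
r8 m[φ0→fog] = [720, 432]
r8 m[φ1→cld] = [5040, 15120]
r8 m[φ1→fog] = [21, 21]
r8 m[φ2→snow] = [18, 6]
r8 m[φ2→wet] = [52920, 22050]
r8 m[φ3→wet] = [2, 1]
r8 m[φ4→snow] = [8, 5]
r8 m[φ5→wet] = [1, 1]
r8 m[φ6→cld] = [6, 7]
r8 m[φ7→fog] = [7, 2]
r8 m[snow→φ0] = [144, 30]
r8 m[snow→φ2] = [5880, 4410]
r8 m[snow→φ4] = [13230, 5292]
r8 m[cld→φ1] = [6, 7]
r8 m[cld→φ6] = [5040, 15120]
r8 m[fog→φ0] = [147, 42]
r8 m[fog→φ1] = [5040, 864]
r8 m[fog→φ7] = [15120, 9072]
r8 m[wet→φ2] = [2, 1]
r8 m[wet→φ3] = [52920, 22050]
r8 m[wet→φ5] = [105840, 22050]
r9 m[φ0→snow] = [735, 882]
r9 m[φ0→fog] = [720, 432]
r9 m[φ1→cld] = [5040, 15120]
r9 m[φ1→fog] = [21, 21]
r9 m[φ2→snow] = [18, 6]
r9 m[φ2→wet] = [52920, 22050]
r9 m[φ3→wet] = [2, 1]
r9 m[φ4→snow] = [8, 5]
r9 m[φ5→wet] = [1, 1]
r9 m[φ6→cld] = [6, 7]
r9 m[φ7→fog] = [7, 2]
r9 m[snow→φ0] = [144, 30]
r9 m[snow→φ2] = [5880, 4410]
r9 m[snow→φ4] = [13230, 5292]
r9 m[cld→φ1] = [6, 7]
r9 m[cld→φ6] = [5040, 15120]
r9 m[fog→φ0] = [147, 42]
r9 m[fog→φ1] = [5040, 864]
r9 m[fog→φ7] = [15120, 9072]
r9 m[wet→φ2] = [2, 1]
r9 m[wet→φ3] = [52920, 22050]
r9 m[wet→φ5] = [105840, 22050]
fixed point reached at round 9
b[cld] = ⊗ incoming = [30240, 105840]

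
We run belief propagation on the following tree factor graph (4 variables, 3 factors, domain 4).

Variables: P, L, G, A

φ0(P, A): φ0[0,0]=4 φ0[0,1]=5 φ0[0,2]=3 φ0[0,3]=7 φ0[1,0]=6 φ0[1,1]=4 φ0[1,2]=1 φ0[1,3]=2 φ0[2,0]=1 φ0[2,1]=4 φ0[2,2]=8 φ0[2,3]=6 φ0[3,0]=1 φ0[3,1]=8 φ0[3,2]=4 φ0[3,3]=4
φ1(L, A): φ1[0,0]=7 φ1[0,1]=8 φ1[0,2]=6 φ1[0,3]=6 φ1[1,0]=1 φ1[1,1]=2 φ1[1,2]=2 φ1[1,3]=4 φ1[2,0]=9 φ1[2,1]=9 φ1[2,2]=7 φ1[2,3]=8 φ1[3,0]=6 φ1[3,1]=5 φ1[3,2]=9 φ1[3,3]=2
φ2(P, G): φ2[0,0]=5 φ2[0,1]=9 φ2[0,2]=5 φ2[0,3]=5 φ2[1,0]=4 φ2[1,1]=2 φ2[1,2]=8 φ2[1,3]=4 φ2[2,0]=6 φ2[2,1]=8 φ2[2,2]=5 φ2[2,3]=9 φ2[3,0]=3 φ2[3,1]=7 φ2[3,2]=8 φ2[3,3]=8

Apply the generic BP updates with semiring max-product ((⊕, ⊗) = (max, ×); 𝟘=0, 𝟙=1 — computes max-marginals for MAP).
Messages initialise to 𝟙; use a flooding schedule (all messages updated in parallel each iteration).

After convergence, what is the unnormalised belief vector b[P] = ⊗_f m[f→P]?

init: all messages = 𝟙 over 4 values
r1 m[φ0→P] = [7, 6, 8, 8]
r1 m[φ0→A] = [6, 8, 8, 7]
r1 m[φ1→L] = [8, 4, 9, 9]
r1 m[φ1→A] = [9, 9, 9, 8]
r1 m[φ2→P] = [9, 8, 9, 8]
r1 m[φ2→G] = [6, 9, 8, 9]
r1 m[P→φ0] = [1, 1, 1, 1]
r1 m[P→φ2] = [1, 1, 1, 1]
r1 m[L→φ1] = [1, 1, 1, 1]
r1 m[G→φ2] = [1, 1, 1, 1]
r1 m[A→φ0] = [1, 1, 1, 1]
r1 m[A→φ1] = [1, 1, 1, 1]
r2 m[φ0→P] = [7, 6, 8, 8]
r2 m[φ0→A] = [6, 8, 8, 7]
r2 m[φ1→L] = [8, 4, 9, 9]
r2 m[φ1→A] = [9, 9, 9, 8]
r2 m[φ2→P] = [9, 8, 9, 8]
r2 m[φ2→G] = [6, 9, 8, 9]
r2 m[P→φ0] = [9, 8, 9, 8]
r2 m[P→φ2] = [7, 6, 8, 8]
r2 m[L→φ1] = [1, 1, 1, 1]
r2 m[G→φ2] = [1, 1, 1, 1]
r2 m[A→φ0] = [9, 9, 9, 8]
r2 m[A→φ1] = [6, 8, 8, 7]
r3 m[φ0→P] = [56, 54, 72, 72]
r3 m[φ0→A] = [48, 64, 72, 63]
r3 m[φ1→L] = [64, 28, 72, 72]
r3 m[φ1→A] = [9, 9, 9, 8]
r3 m[φ2→P] = [9, 8, 9, 8]
r3 m[φ2→G] = [48, 64, 64, 72]
r3 m[P→φ0] = [9, 8, 9, 8]
r3 m[P→φ2] = [7, 6, 8, 8]
r3 m[L→φ1] = [1, 1, 1, 1]
r3 m[G→φ2] = [1, 1, 1, 1]
r3 m[A→φ0] = [9, 9, 9, 8]
r3 m[A→φ1] = [6, 8, 8, 7]
r4 m[φ0→P] = [56, 54, 72, 72]
r4 m[φ0→A] = [48, 64, 72, 63]
r4 m[φ1→L] = [64, 28, 72, 72]
r4 m[φ1→A] = [9, 9, 9, 8]
r4 m[φ2→P] = [9, 8, 9, 8]
r4 m[φ2→G] = [48, 64, 64, 72]
r4 m[P→φ0] = [9, 8, 9, 8]
r4 m[P→φ2] = [56, 54, 72, 72]
r4 m[L→φ1] = [1, 1, 1, 1]
r4 m[G→φ2] = [1, 1, 1, 1]
r4 m[A→φ0] = [9, 9, 9, 8]
r4 m[A→φ1] = [48, 64, 72, 63]
r5 m[φ0→P] = [56, 54, 72, 72]
r5 m[φ0→A] = [48, 64, 72, 63]
r5 m[φ1→L] = [512, 252, 576, 648]
r5 m[φ1→A] = [9, 9, 9, 8]
r5 m[φ2→P] = [9, 8, 9, 8]
r5 m[φ2→G] = [432, 576, 576, 648]
r5 m[P→φ0] = [9, 8, 9, 8]
r5 m[P→φ2] = [56, 54, 72, 72]
r5 m[L→φ1] = [1, 1, 1, 1]
r5 m[G→φ2] = [1, 1, 1, 1]
r5 m[A→φ0] = [9, 9, 9, 8]
r5 m[A→φ1] = [48, 64, 72, 63]
r6 m[φ0→P] = [56, 54, 72, 72]
r6 m[φ0→A] = [48, 64, 72, 63]
r6 m[φ1→L] = [512, 252, 576, 648]
r6 m[φ1→A] = [9, 9, 9, 8]
r6 m[φ2→P] = [9, 8, 9, 8]
r6 m[φ2→G] = [432, 576, 576, 648]
r6 m[P→φ0] = [9, 8, 9, 8]
r6 m[P→φ2] = [56, 54, 72, 72]
r6 m[L→φ1] = [1, 1, 1, 1]
r6 m[G→φ2] = [1, 1, 1, 1]
r6 m[A→φ0] = [9, 9, 9, 8]
r6 m[A→φ1] = [48, 64, 72, 63]
fixed point reached at round 6
b[P] = ⊗ incoming = [504, 432, 648, 576]

b[P] = [504, 432, 648, 576]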